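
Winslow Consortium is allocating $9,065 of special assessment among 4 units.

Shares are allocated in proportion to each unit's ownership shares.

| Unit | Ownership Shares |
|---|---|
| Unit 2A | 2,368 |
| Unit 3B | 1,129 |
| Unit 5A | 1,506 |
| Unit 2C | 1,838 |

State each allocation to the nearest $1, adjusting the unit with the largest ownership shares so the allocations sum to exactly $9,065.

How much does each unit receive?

Unit 2A: $3,137; Unit 3B: $1,496; Unit 5A: $1,996; Unit 2C: $2,436

Ownership shares total: 6,841.
Proportional shares: Unit 2A 2,368/6,841 × $9,065 = 3,137.83; Unit 3B 1,129/6,841 × $9,065 = 1,496.04; Unit 5A 1,506/6,841 × $9,065 = 1,995.60; Unit 2C 1,838/6,841 × $9,065 = 2,435.53.
Rounded to nearest $1: Unit 2A $3,138; Unit 3B $1,496; Unit 5A $1,996; Unit 2C $2,436. Sum = $9,066.
Difference $9,065 − $9,066 = −$1 applied to largest ownership shares (Unit 2A): Unit 2A becomes $3,137.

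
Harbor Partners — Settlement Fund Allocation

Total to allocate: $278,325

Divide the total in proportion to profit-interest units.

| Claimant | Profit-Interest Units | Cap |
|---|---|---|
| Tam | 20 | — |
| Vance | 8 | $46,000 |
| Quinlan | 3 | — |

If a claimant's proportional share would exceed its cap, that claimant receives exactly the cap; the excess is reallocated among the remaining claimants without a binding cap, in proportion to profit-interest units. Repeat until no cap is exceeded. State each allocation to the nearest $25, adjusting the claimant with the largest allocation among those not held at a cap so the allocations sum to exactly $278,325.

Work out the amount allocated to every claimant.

Tam: $202,025; Vance: $46,000; Quinlan: $30,300

Profit-interest units total: 31.
Pro-rata shares before constraints: Tam 179,564.52; Vance 71,825.81; Quinlan 26,934.68.
Cap binds for Vance ($46,000); remaining pool $232,325 reallocated over remaining profit-interest units 23.
Redistributed shares: Tam 202,021.74 → $202,025; Quinlan 30,303.26 → $30,300.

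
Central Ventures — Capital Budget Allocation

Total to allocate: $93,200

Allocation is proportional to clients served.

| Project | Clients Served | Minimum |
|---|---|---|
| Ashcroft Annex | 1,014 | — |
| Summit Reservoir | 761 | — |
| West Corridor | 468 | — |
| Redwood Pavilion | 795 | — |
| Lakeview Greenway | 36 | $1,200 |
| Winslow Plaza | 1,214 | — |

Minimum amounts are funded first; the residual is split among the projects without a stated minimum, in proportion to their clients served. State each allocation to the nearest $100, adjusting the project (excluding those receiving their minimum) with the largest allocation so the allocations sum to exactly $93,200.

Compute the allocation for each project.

Ashcroft Annex: $21,900 · Summit Reservoir: $16,500 · West Corridor: $10,100 · Redwood Pavilion: $17,200 · Lakeview Greenway: $1,200 · Winslow Plaza: $26,300

Guaranteed amounts: Lakeview Greenway $1,200. Balance $92,000.
Balance split over remaining clients served 4,252: Ashcroft Annex 21,939.79 → $21,900; Summit Reservoir 16,465.66 → $16,500; West Corridor 10,126.06 → $10,100; Redwood Pavilion 17,201.32 → $17,200; Winslow Plaza 26,267.17 → $26,300.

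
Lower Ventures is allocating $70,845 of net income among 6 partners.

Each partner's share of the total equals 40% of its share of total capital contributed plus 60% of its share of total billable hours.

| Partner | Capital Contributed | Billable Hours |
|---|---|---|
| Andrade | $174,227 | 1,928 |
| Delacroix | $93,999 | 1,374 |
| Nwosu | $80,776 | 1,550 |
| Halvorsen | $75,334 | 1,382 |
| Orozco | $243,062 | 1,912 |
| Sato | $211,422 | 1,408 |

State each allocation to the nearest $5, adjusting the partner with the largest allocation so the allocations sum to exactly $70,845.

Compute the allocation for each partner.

Andrade: $14,195; Delacroix: $9,145; Nwosu: $9,500; Halvorsen: $8,580; Orozco: $16,345; Sato: $13,080

Totals — capital contributed 878,820, billable hours 9,554.
Blended shares (40% capital contributed + 60% billable hours): Andrade 0.2004; Delacroix 0.1291; Nwosu 0.1341; Halvorsen 0.1211; Orozco 0.2307; Sato 0.1847.
Raw shares: Andrade 14,195.96; Delacroix 9,144.15; Nwosu 9,500.82; Halvorsen 8,577.88; Orozco 16,344.40; Sato 13,081.79.
At nearest $5: Andrade $14,195; Delacroix $9,145; Nwosu $9,500; Halvorsen $8,580; Orozco $16,345; Sato $13,080. Sum = $70,845.
No rounding difference to absorb.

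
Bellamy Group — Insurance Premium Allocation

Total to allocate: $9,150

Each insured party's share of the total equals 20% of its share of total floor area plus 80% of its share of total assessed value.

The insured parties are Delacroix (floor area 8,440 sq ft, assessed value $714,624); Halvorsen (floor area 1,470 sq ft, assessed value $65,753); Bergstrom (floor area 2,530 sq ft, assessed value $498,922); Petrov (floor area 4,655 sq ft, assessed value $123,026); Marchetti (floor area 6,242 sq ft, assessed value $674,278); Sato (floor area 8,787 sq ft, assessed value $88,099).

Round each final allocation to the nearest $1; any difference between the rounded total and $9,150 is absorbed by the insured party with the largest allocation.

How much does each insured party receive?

Delacroix: $2,898; Halvorsen: $306; Bergstrom: $1,831; Petrov: $681; Marchetti: $2,636; Sato: $798

Floor area total 32,124; assessed value total 2,164,702.
Combined weights (20% floor area + 80% assessed value): Delacroix 0.3166; Halvorsen 0.0335; Bergstrom 0.2001; Petrov 0.0744; Marchetti 0.2881; Sato 0.0873.
Unrounded shares: Delacroix 2,897.32; Halvorsen 306.09; Bergstrom 1,831.24; Petrov 681.20; Marchetti 2,635.68; Sato 798.48.
At nearest $1: Delacroix $2,897; Halvorsen $306; Bergstrom $1,831; Petrov $681; Marchetti $2,636; Sato $798. Sum = $9,149.
Difference $9,150 − $9,149 = +$1 applied to largest allocation (Delacroix): Delacroix becomes $2,898.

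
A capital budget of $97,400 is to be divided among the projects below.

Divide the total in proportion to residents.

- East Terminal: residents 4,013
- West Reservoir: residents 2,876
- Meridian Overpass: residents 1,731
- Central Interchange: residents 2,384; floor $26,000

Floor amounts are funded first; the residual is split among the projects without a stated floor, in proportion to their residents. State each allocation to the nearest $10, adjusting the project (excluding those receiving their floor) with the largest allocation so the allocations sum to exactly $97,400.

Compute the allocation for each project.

Guaranteed amounts: Central Interchange $26,000. Remaining pool $71,400.
Remaining pool split over remaining residents 8,620: East Terminal 33,239.93 → $33,240; West Reservoir 23,822.09 → $23,820; Meridian Overpass 14,337.98 → $14,340.

East Terminal: $33,240 · West Reservoir: $23,820 · Meridian Overpass: $14,340 · Central Interchange: $26,000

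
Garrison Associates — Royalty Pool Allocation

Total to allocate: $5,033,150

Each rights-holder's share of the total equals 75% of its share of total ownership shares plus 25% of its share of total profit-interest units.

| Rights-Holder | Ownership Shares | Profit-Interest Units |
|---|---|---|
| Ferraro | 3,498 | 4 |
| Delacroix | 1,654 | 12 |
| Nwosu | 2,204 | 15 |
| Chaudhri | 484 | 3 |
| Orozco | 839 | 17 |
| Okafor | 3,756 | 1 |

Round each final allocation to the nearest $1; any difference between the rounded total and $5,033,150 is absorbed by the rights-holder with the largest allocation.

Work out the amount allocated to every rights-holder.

Ownership shares total 12,435; profit-interest units total 52.
Composite weights (75% ownership shares + 25% profit-interest units): Ferraro 0.2302; Delacroix 0.1575; Nwosu 0.2050; Chaudhri 0.0436; Orozco 0.1323; Okafor 0.2313.
Pro-rata amounts: Ferraro 1,158,670.64; Delacroix 792,474.77; Nwosu 1,032,030.43; Chaudhri 219,520.20; Orozco 666,056.40; Okafor 1,164,397.56.
Rounded to nearest $1: Ferraro $1,158,671; Delacroix $792,475; Nwosu $1,032,030; Chaudhri $219,520; Orozco $666,056; Okafor $1,164,398. Sum = $5,033,150.
Sum already equals the total — no adjustment.

Ferraro: $1,158,671 · Delacroix: $792,475 · Nwosu: $1,032,030 · Chaudhri: $219,520 · Orozco: $666,056 · Okafor: $1,164,398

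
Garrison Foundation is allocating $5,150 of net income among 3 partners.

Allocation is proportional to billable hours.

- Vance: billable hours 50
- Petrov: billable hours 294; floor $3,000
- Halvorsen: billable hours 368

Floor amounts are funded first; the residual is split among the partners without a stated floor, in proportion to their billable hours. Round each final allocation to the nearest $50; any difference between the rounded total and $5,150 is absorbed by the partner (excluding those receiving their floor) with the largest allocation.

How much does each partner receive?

Minimums first: Petrov $3,000. Residual $2,150.
Residual split over remaining billable hours 418: Vance 257.18 → $250; Halvorsen 1,892.82 → $1,900.

Vance: $250; Petrov: $3,000; Halvorsen: $1,900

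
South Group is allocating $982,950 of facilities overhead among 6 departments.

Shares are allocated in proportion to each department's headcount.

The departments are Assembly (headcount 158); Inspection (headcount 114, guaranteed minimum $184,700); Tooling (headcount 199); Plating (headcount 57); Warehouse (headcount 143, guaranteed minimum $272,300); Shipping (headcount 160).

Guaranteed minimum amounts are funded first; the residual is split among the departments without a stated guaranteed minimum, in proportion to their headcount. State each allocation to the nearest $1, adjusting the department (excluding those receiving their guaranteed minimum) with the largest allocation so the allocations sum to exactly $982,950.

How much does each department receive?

Assembly: $144,774 | Inspection: $184,700 | Tooling: $182,342 | Plating: $52,228 | Warehouse: $272,300 | Shipping: $146,606

Minimums first: Inspection $184,700; Warehouse $272,300. Remaining pool $525,950.
Remaining pool split over remaining headcount 574: Assembly 144,773.69 → $144,774; Tooling 182,341.55 → $182,342; Plating 52,228.48 → $52,228; Shipping 146,606.27 → $146,606.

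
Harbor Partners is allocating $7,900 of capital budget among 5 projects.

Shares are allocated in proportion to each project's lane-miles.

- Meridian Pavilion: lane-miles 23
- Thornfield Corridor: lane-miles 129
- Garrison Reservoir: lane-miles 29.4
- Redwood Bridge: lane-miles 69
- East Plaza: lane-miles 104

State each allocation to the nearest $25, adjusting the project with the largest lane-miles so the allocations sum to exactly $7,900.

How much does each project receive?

Meridian Pavilion: $525; Thornfield Corridor: $2,850; Garrison Reservoir: $650; Redwood Bridge: $1,550; East Plaza: $2,325

Sum of lane-miles: 354.4.
Raw shares: Meridian Pavilion 23/354.4 × $7,900 = 512.70; Thornfield Corridor 129/354.4 × $7,900 = 2,875.56; Garrison Reservoir 29.4/354.4 × $7,900 = 655.36; Redwood Bridge 69/354.4 × $7,900 = 1,538.09; East Plaza 104/354.4 × $7,900 = 2,318.28.
After rounding ($25): Meridian Pavilion $525; Thornfield Corridor $2,875; Garrison Reservoir $650; Redwood Bridge $1,550; East Plaza $2,325. Sum = $7,925.
Difference $7,900 − $7,925 = −$25 applied to largest lane-miles (Thornfield Corridor): Thornfield Corridor becomes $2,850.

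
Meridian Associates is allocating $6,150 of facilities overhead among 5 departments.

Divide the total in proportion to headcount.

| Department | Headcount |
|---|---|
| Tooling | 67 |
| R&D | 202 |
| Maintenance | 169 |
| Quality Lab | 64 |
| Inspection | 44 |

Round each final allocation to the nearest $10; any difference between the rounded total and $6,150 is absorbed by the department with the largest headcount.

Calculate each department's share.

Sum of headcount: 67 + 202 + 169 + 64 + 44 = 546.
Pro-rata amounts: Tooling 754.67; R&D 2,275.27; Maintenance 1,903.57; Quality Lab 720.88; Inspection 495.60.
After rounding ($10): Tooling $750; R&D $2,280; Maintenance $1,900; Quality Lab $720; Inspection $500. Sum = $6,150.
No rounding difference to absorb.

Tooling: $750; R&D: $2,280; Maintenance: $1,900; Quality Lab: $720; Inspection: $500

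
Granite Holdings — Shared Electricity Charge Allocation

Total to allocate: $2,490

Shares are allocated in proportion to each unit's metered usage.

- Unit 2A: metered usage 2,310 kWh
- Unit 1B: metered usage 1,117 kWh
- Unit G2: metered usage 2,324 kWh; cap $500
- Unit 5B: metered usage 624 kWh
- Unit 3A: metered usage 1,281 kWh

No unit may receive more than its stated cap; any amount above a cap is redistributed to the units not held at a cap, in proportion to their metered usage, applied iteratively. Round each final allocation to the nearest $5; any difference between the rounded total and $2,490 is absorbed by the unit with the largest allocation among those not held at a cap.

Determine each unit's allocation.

Unit 2A: $860 | Unit 1B: $415 | Unit G2: $500 | Unit 5B: $235 | Unit 3A: $480

Total metered usage = 7,656.
Unconstrained shares: Unit 2A 751.29; Unit 1B 363.29; Unit G2 755.85; Unit 5B 202.95; Unit 3A 416.63.
Held at cap: Unit G2 ($500); residual $1,990 reallocated over remaining metered usage 5,332.
Remaining shares: Unit 2A 862.13 → $860; Unit 1B 416.88 → $415; Unit 5B 232.89 → $235; Unit 3A 478.09 → $480.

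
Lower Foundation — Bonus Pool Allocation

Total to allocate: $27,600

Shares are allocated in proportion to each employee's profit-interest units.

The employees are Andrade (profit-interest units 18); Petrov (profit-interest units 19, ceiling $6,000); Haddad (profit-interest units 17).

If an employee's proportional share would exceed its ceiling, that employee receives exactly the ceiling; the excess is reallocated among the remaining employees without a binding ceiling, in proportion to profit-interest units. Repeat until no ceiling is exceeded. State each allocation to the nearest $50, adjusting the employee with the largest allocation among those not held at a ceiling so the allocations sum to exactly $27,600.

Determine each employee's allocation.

Andrade: $11,100; Petrov: $6,000; Haddad: $10,500

Total profit-interest units = 54.
Unconstrained shares: Andrade 9,200.00; Petrov 9,711.11; Haddad 8,688.89.
Cap binds for Petrov ($6,000); residual $21,600 reallocated over remaining profit-interest units 35.
Shares after redistribution: Andrade 11,108.57 → $11,100; Haddad 10,491.43 → $10,500.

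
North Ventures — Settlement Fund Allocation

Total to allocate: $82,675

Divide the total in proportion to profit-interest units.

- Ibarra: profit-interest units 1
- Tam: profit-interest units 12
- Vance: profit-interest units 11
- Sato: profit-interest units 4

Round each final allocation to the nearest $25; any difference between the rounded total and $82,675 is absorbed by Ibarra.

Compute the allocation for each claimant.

Ibarra: $2,975 · Tam: $35,425 · Vance: $32,475 · Sato: $11,800

Sum of profit-interest units: 28.
Proportional shares: Ibarra 1/28 × $82,675 = 2,952.68; Tam 12/28 × $82,675 = 35,432.14; Vance 11/28 × $82,675 = 32,479.46; Sato 4/28 × $82,675 = 11,810.71.
At nearest $25: Ibarra $2,950; Tam $35,425; Vance $32,475; Sato $11,800. Sum = $82,650.
Difference $82,675 − $82,650 = +$25 applied to Ibarra: Ibarra becomes $2,975.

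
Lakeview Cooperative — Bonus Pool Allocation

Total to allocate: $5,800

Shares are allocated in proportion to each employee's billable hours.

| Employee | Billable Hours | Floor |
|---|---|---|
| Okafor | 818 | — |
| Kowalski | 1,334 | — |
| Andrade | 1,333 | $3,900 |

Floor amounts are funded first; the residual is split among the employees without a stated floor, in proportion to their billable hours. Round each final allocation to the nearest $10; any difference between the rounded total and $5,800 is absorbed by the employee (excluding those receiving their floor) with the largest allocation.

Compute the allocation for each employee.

Minimums first: Andrade $3,900. Balance $1,900.
Balance split over remaining billable hours 2,152: Okafor 722.21 → $720; Kowalski 1,177.79 → $1,180.

Okafor: $720 | Kowalski: $1,180 | Andrade: $3,900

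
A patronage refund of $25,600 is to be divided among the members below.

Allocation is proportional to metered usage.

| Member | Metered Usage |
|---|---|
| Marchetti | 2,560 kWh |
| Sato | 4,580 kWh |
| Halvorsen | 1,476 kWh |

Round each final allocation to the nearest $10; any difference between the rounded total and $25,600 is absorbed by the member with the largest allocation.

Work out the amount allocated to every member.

Metered usage total: 8,616.
Pro-rata amounts: Marchetti 2,560/8,616 × $25,600 = 7,606.31; Sato 4,580/8,616 × $25,600 = 13,608.17; Halvorsen 1,476/8,616 × $25,600 = 4,385.52.
Rounded to nearest $10: Marchetti $7,610; Sato $13,610; Halvorsen $4,390. Sum = $25,610.
Difference $25,600 − $25,610 = −$10 applied to largest allocation (Sato): Sato becomes $13,600.

Marchetti: $7,610 · Sato: $13,600 · Halvorsen: $4,390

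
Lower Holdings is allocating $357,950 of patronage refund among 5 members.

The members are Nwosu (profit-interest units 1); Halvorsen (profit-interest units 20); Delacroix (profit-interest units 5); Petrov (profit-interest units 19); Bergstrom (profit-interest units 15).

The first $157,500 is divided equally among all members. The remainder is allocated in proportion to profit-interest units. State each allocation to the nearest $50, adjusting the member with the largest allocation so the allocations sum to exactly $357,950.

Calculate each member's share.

Nwosu: $34,850 | Halvorsen: $98,300 | Delacroix: $48,200 | Petrov: $95,000 | Bergstrom: $81,600

Equal tier: $157,500 ÷ 5 = $31,500 apiece.
Remainder $200,450 by profit-interest units (total 60): Nwosu 3,340.83 → $3,350; Halvorsen 66,816.67 → $66,800; Delacroix 16,704.17 → $16,700; Petrov 63,475.83 → $63,500; Bergstrom 50,112.50 → $50,100.
Totals: Nwosu $31,500 + $3,350 = $34,850; Halvorsen $31,500 + $66,800 = $98,300; Delacroix $31,500 + $16,700 = $48,200; Petrov $31,500 + $63,500 = $95,000; Bergstrom $31,500 + $50,100 = $81,600.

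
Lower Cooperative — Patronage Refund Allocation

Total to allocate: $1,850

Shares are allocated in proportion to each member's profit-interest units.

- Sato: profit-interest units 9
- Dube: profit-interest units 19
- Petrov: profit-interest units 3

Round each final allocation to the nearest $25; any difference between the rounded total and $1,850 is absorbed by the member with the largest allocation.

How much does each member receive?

Sato: $525 | Dube: $1,150 | Petrov: $175

Combined profit-interest units = 31.
Proportional shares: Sato 9/31 × $1,850 = 537.10; Dube 19/31 × $1,850 = 1,133.87; Petrov 3/31 × $1,850 = 179.03.
Rounded to nearest $25: Sato $525; Dube $1,125; Petrov $175. Sum = $1,825.
Difference $1,850 − $1,825 = +$25 applied to largest allocation (Dube): Dube becomes $1,150.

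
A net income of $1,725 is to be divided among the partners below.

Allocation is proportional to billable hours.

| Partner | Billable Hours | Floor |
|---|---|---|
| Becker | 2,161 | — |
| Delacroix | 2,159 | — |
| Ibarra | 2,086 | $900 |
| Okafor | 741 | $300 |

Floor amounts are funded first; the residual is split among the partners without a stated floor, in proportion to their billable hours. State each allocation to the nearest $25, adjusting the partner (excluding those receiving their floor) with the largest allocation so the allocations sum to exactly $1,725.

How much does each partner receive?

Becker: $275 | Delacroix: $250 | Ibarra: $900 | Okafor: $300

Minimums first: Ibarra $900; Okafor $300. Residual $525.
Residual split over remaining billable hours 4,320: Becker 262.62 → $275; Delacroix 262.38 → $250.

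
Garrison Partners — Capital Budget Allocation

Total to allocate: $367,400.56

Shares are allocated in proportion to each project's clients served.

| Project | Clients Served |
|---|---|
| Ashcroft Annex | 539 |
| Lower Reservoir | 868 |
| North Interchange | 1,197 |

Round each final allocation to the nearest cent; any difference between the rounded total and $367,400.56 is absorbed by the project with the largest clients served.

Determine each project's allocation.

Clients served total: 539 + 868 + 1,197 = 2,604.
Proportional shares: Ashcroft Annex 76,047.9654; Lower Reservoir 122,466.8533; North Interchange 168,885.7413.
At nearest cent: Ashcroft Annex $76,047.97; Lower Reservoir $122,466.85; North Interchange $168,885.74. Sum = $367,400.56.
Sum already equals the total — no adjustment.

Ashcroft Annex: $76,047.97 · Lower Reservoir: $122,466.85 · North Interchange: $168,885.74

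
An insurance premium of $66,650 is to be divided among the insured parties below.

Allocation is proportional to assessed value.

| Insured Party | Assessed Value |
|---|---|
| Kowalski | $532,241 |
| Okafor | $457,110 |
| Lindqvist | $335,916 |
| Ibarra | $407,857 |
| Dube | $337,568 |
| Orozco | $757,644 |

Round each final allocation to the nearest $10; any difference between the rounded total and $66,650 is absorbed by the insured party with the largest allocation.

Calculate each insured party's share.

Kowalski: $12,540 · Okafor: $10,770 · Lindqvist: $7,920 · Ibarra: $9,610 · Dube: $7,950 · Orozco: $17,860

Assessed value total: 2,828,336.
Pro-rata amounts: Kowalski 532,241/2,828,336 × $66,650 = 12,542.31; Okafor 457,110/2,828,336 × $66,650 = 10,771.84; Lindqvist 335,916/2,828,336 × $66,650 = 7,915.89; Ibarra 407,857/2,828,336 × $66,650 = 9,611.19; Dube 337,568/2,828,336 × $66,650 = 7,954.82; Orozco 757,644/2,828,336 × $66,650 = 17,853.95.
After rounding ($10): Kowalski $12,540; Okafor $10,770; Lindqvist $7,920; Ibarra $9,610; Dube $7,950; Orozco $17,850. Sum = $66,640.
Difference $66,650 − $66,640 = +$10 applied to largest allocation (Orozco): Orozco becomes $17,860.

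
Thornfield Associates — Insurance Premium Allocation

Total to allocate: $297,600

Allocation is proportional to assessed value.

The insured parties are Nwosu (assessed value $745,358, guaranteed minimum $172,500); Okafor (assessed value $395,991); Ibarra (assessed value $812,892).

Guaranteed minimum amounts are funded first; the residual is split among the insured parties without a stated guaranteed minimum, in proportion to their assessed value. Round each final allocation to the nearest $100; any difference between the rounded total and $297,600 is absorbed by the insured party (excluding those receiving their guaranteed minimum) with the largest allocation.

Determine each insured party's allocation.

Nwosu: $172,500 · Okafor: $41,000 · Ibarra: $84,100

Minimums first: Nwosu $172,500. Residual $125,100.
Residual split over remaining assessed value 1,208,883: Okafor 40,978.72 → $41,000; Ibarra 84,121.28 → $84,100.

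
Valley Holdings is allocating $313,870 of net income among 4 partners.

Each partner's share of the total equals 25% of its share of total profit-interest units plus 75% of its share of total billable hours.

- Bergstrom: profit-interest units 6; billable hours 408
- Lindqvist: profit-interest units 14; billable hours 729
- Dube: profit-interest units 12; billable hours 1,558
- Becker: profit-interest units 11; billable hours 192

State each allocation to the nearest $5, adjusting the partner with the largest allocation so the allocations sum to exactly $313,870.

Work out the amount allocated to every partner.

Bergstrom: $44,215 | Lindqvist: $84,990 | Dube: $148,935 | Becker: $35,730

Totals — profit-interest units 43, billable hours 2,887.
Combined weights (25% profit-interest units + 75% billable hours): Bergstrom 0.1409; Lindqvist 0.2708; Dube 0.4745; Becker 0.1138.
Pro-rata amounts: Bergstrom 44,216.78; Lindqvist 84,989.34; Dube 148,935.35; Becker 35,728.53.
Rounded to nearest $5: Bergstrom $44,215; Lindqvist $84,990; Dube $148,935; Becker $35,730. Sum = $313,870.
Sum already equals the total — no adjustment.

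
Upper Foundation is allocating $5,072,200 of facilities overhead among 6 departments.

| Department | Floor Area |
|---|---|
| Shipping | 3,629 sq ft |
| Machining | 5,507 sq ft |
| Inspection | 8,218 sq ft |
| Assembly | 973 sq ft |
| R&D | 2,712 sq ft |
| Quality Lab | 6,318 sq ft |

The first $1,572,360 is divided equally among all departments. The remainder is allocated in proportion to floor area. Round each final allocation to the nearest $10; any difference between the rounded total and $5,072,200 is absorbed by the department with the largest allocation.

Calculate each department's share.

$1,572,360 shared equally gives $262,060 per department.
Remainder $3,499,840 by floor area (total 27,357): Shipping 464,265.80 → $464,270; Machining 704,522.38 → $704,520; Inspection 1,051,346.46 → $1,051,350; Assembly 124,477.99 → $124,480; R&D 346,952.01 → $346,950; Quality Lab 808,275.36 → $808,280.
Rounding difference −$10 on remainder applied to Inspection.
Totals: Shipping $262,060 + $464,270 = $726,330; Machining $262,060 + $704,520 = $966,580; Inspection $262,060 + $1,051,340 = $1,313,400; Assembly $262,060 + $124,480 = $386,540; R&D $262,060 + $346,950 = $609,010; Quality Lab $262,060 + $808,280 = $1,070,340.

Shipping: $726,330 | Machining: $966,580 | Inspection: $1,313,400 | Assembly: $386,540 | R&D: $609,010 | Quality Lab: $1,070,340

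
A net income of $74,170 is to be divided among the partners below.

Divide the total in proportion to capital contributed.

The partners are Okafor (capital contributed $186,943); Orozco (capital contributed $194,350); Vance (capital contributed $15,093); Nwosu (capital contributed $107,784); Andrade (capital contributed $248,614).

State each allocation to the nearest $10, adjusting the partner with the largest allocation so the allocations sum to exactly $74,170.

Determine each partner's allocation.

Okafor: $18,420 · Orozco: $19,150 · Vance: $1,490 · Nwosu: $10,620 · Andrade: $24,490

Combined capital contributed = 752,784.
Raw shares: Okafor 186,943/752,784 × $74,170 = 18,419.04; Orozco 194,350/752,784 × $74,170 = 19,148.84; Vance 15,093/752,784 × $74,170 = 1,487.08; Nwosu 107,784/752,784 × $74,170 = 10,619.70; Andrade 248,614/752,784 × $74,170 = 24,495.34.
After rounding ($10): Okafor $18,420; Orozco $19,150; Vance $1,490; Nwosu $10,620; Andrade $24,500. Sum = $74,180.
Difference $74,170 − $74,180 = −$10 applied to largest allocation (Andrade): Andrade becomes $24,490.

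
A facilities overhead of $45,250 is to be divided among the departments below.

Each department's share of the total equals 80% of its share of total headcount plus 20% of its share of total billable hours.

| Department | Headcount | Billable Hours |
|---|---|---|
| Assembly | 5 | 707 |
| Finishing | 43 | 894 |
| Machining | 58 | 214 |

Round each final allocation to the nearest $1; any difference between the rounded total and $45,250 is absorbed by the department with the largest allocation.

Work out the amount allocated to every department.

Headcount total 106; billable hours total 1,815.
Combined weights (80% headcount + 20% billable hours): Assembly 0.1156; Finishing 0.4230; Machining 0.4613.
Raw shares: Assembly 5,232.81; Finishing 19,142.59; Machining 20,874.60.
After rounding ($1): Assembly $5,233; Finishing $19,143; Machining $20,875. Sum = $45,251.
Difference $45,250 − $45,251 = −$1 applied to largest allocation (Machining): Machining becomes $20,874.

Assembly: $5,233; Finishing: $19,143; Machining: $20,874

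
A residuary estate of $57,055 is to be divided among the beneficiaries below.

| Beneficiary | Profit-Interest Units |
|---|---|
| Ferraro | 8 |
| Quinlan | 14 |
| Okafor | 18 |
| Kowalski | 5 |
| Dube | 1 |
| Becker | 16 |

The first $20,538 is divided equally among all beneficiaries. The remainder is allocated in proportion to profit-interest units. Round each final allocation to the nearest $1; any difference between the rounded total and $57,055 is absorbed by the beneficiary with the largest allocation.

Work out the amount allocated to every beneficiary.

First tranche $20,538 split equally: $3,423 each.
Remainder $36,517 by profit-interest units (total 62): Ferraro 4,711.87 → $4,712; Quinlan 8,245.77 → $8,246; Okafor 10,601.71 → $10,602; Kowalski 2,944.92 → $2,945; Dube 588.98 → $589; Becker 9,423.74 → $9,424.
Rounding difference −$1 on remainder applied to Okafor.
Totals: Ferraro $3,423 + $4,712 = $8,135; Quinlan $3,423 + $8,246 = $11,669; Okafor $3,423 + $10,601 = $14,024; Kowalski $3,423 + $2,945 = $6,368; Dube $3,423 + $589 = $4,012; Becker $3,423 + $9,424 = $12,847.

Ferraro: $8,135 | Quinlan: $11,669 | Okafor: $14,024 | Kowalski: $6,368 | Dube: $4,012 | Becker: $12,847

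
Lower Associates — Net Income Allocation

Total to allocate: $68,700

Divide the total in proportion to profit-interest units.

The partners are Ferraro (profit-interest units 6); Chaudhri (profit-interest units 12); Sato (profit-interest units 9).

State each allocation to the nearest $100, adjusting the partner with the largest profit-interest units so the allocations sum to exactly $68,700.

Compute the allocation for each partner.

Sum of profit-interest units: 6 + 12 + 9 = 27.
Pro-rata amounts: Ferraro 15,266.67; Chaudhri 30,533.33; Sato 22,900.00.
At nearest $100: Ferraro $15,300; Chaudhri $30,500; Sato $22,900. Sum = $68,700.
Sum already equals the total — no adjustment.

Ferraro: $15,300; Chaudhri: $30,500; Sato: $22,900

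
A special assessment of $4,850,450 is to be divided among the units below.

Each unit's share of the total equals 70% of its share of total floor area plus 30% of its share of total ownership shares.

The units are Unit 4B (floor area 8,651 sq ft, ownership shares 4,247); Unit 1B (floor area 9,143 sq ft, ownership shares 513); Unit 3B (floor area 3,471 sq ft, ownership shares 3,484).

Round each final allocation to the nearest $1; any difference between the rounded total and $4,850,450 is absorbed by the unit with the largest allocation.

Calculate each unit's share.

Floor area total 21,265; ownership shares total 8,244.
Combined weights (70% floor area + 30% ownership shares): Unit 4B 0.4393; Unit 1B 0.3196; Unit 3B 0.2410.
Raw shares: Unit 4B 2,130,908.74; Unit 1B 1,550,382.56; Unit 3B 1,169,158.70.
After rounding ($1): Unit 4B $2,130,909; Unit 1B $1,550,383; Unit 3B $1,169,159. Sum = $4,850,451.
Difference $4,850,450 − $4,850,451 = −$1 applied to largest allocation (Unit 4B): Unit 4B becomes $2,130,908.

Unit 4B: $2,130,908 | Unit 1B: $1,550,383 | Unit 3B: $1,169,159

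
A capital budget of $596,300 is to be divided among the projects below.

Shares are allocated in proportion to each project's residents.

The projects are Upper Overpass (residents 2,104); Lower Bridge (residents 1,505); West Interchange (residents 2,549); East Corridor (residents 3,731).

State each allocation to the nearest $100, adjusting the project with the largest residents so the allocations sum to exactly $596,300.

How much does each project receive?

Upper Overpass: $126,900 | Lower Bridge: $90,800 | West Interchange: $153,700 | East Corridor: $224,900

Residents total: 9,889.
Unrounded shares: Upper Overpass 2,104/9,889 × $596,300 = 126,869.77; Lower Bridge 1,505/9,889 × $596,300 = 90,750.48; West Interchange 2,549/9,889 × $596,300 = 153,702.97; East Corridor 3,731/9,889 × $596,300 = 224,976.77.
After rounding ($100): Upper Overpass $126,900; Lower Bridge $90,800; West Interchange $153,700; East Corridor $225,000. Sum = $596,400.
Difference $596,300 − $596,400 = −$100 applied to largest residents (East Corridor): East Corridor becomes $224,900.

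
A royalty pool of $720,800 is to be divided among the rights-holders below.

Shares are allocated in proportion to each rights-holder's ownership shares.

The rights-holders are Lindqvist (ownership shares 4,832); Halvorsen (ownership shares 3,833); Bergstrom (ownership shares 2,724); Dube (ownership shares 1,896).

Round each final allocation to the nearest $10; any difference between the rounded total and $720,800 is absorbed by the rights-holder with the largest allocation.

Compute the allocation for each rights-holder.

Sum of ownership shares: 13,285.
Proportional shares: Lindqvist 4,832/13,285 × $720,800 = 262,168.28; Halvorsen 3,833/13,285 × $720,800 = 207,965.86; Bergstrom 2,724/13,285 × $720,800 = 147,795.20; Dube 1,896/13,285 × $720,800 = 102,870.67.
At nearest $10: Lindqvist $262,170; Halvorsen $207,970; Bergstrom $147,800; Dube $102,870. Sum = $720,810.
Difference $720,800 − $720,810 = −$10 applied to largest allocation (Lindqvist): Lindqvist becomes $262,160.

Lindqvist: $262,160; Halvorsen: $207,970; Bergstrom: $147,800; Dube: $102,870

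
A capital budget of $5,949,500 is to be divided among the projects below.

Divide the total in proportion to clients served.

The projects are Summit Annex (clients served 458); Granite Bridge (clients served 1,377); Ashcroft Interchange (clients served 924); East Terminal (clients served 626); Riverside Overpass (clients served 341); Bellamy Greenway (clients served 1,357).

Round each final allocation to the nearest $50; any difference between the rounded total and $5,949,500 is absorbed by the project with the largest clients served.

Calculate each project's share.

Summit Annex: $536,100 | Granite Bridge: $1,611,700 | Ashcroft Interchange: $1,081,500 | East Terminal: $732,700 | Riverside Overpass: $399,150 | Bellamy Greenway: $1,588,350

Total clients served = 5,083.
Unrounded shares: Summit Annex 458/5,083 × $5,949,500 = 536,075.35; Granite Bridge 1,377/5,083 × $5,949,500 = 1,611,737.46; Ashcroft Interchange 924/5,083 × $5,949,500 = 1,081,514.46; East Terminal 626/5,083 × $5,949,500 = 732,714.34; Riverside Overpass 341/5,083 × $5,949,500 = 399,130.34; Bellamy Greenway 1,357/5,083 × $5,949,500 = 1,588,328.05.
At nearest $50: Summit Annex $536,100; Granite Bridge $1,611,750; Ashcroft Interchange $1,081,500; East Terminal $732,700; Riverside Overpass $399,150; Bellamy Greenway $1,588,350. Sum = $5,949,550.
Difference $5,949,500 − $5,949,550 = −$50 applied to largest clients served (Granite Bridge): Granite Bridge becomes $1,611,700.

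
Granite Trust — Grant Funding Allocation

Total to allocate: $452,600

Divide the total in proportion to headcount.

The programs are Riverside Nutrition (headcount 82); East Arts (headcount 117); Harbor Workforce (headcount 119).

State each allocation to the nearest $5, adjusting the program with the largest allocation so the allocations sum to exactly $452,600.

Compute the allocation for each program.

Riverside Nutrition: $116,710; East Arts: $166,525; Harbor Workforce: $169,365

Sum of headcount: 318.
Raw shares: Riverside Nutrition 82/318 × $452,600 = 116,708.18; East Arts 117/318 × $452,600 = 166,522.64; Harbor Workforce 119/318 × $452,600 = 169,369.18.
After rounding ($5): Riverside Nutrition $116,710; East Arts $166,525; Harbor Workforce $169,370. Sum = $452,605.
Difference $452,600 − $452,605 = −$5 applied to largest allocation (Harbor Workforce): Harbor Workforce becomes $169,365.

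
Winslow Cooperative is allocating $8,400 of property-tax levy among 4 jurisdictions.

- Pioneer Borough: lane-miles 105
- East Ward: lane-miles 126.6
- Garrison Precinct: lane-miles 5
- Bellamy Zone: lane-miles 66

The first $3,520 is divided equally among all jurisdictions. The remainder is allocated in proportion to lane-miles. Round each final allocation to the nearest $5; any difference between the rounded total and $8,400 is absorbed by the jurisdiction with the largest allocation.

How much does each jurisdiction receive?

Pioneer Borough: $2,575; East Ward: $2,920; Garrison Precinct: $960; Bellamy Zone: $1,945

Equal tier: $3,520 ÷ 4 = $880 apiece.
Remainder $4,880 by lane-miles (total 302.6): Pioneer Borough 1,693.32 → $1,695; East Ward 2,041.67 → $2,040; Garrison Precinct 80.63 → $80; Bellamy Zone 1,064.38 → $1,065.
Totals: Pioneer Borough $880 + $1,695 = $2,575; East Ward $880 + $2,040 = $2,920; Garrison Precinct $880 + $80 = $960; Bellamy Zone $880 + $1,065 = $1,945.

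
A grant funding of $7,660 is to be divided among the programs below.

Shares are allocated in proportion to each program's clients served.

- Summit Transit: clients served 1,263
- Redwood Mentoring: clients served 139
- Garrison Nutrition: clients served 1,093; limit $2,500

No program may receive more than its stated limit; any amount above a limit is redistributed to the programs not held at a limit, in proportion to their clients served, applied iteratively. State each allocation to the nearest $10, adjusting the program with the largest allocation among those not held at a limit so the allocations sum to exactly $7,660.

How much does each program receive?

Clients served total: 2,495.
Pro-rata shares before constraints: Summit Transit 3,877.59; Redwood Mentoring 426.75; Garrison Nutrition 3,355.66.
Held at cap: Garrison Nutrition ($2,500); residual $5,160 reallocated over remaining clients served 1,402.
Remaining shares: Summit Transit 4,648.42 → $4,650; Redwood Mentoring 511.58 → $510.

Summit Transit: $4,650 | Redwood Mentoring: $510 | Garrison Nutrition: $2,500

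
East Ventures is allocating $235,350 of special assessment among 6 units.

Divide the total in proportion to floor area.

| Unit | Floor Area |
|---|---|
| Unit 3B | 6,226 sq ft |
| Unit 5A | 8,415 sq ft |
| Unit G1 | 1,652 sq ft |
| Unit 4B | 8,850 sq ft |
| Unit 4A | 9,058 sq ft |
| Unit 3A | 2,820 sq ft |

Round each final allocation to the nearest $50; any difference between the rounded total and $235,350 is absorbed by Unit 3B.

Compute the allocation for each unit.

Unit 3B: $39,550 · Unit 5A: $53,500 · Unit G1: $10,500 · Unit 4B: $56,250 · Unit 4A: $57,600 · Unit 3A: $17,950

Floor area total: 37,021.
Raw shares: Unit 3B 6,226/37,021 × $235,350 = 39,579.94; Unit 5A 8,415/37,021 × $235,350 = 53,495.86; Unit G1 1,652/37,021 × $235,350 = 10,502.10; Unit 4B 8,850/37,021 × $235,350 = 56,261.24; Unit 4A 9,058/37,021 × $235,350 = 57,583.54; Unit 3A 2,820/37,021 × $235,350 = 17,927.31.
Rounded to nearest $50: Unit 3B $39,600; Unit 5A $53,500; Unit G1 $10,500; Unit 4B $56,250; Unit 4A $57,600; Unit 3A $17,950. Sum = $235,400.
Difference $235,350 − $235,400 = −$50 applied to Unit 3B: Unit 3B becomes $39,550.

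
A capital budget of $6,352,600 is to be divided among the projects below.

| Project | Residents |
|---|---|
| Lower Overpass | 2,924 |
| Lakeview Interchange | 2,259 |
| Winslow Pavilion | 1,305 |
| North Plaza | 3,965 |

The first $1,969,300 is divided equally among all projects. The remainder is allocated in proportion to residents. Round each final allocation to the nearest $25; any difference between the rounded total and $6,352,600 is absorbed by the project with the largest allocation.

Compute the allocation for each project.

Lower Overpass: $1,718,450 | Lakeview Interchange: $1,439,600 | Winslow Pavilion: $1,039,550 | North Plaza: $2,155,000

Equal tier: $1,969,300 ÷ 4 = $492,325 apiece.
Remainder $4,383,300 by residents (total 10,453): Lower Overpass 1,226,133.09 → $1,226,125; Lakeview Interchange 947,275.87 → $947,275; Winslow Pavilion 547,231.08 → $547,225; North Plaza 1,662,659.95 → $1,662,650.
Rounding difference +$25 on remainder applied to North Plaza.
Totals: Lower Overpass $492,325 + $1,226,125 = $1,718,450; Lakeview Interchange $492,325 + $947,275 = $1,439,600; Winslow Pavilion $492,325 + $547,225 = $1,039,550; North Plaza $492,325 + $1,662,675 = $2,155,000.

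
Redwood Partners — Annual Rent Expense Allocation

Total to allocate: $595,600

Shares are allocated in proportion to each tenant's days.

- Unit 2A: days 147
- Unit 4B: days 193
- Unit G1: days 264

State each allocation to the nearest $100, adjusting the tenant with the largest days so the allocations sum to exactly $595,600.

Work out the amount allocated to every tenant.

Unit 2A: $145,000; Unit 4B: $190,300; Unit G1: $260,300

Sum of days: 147 + 193 + 264 = 604.
Raw shares: Unit 2A 144,955.63; Unit 4B 190,315.89; Unit G1 260,328.48.
Rounded to nearest $100: Unit 2A $145,000; Unit 4B $190,300; Unit G1 $260,300. Sum = $595,600.
Sum already equals the total — no adjustment.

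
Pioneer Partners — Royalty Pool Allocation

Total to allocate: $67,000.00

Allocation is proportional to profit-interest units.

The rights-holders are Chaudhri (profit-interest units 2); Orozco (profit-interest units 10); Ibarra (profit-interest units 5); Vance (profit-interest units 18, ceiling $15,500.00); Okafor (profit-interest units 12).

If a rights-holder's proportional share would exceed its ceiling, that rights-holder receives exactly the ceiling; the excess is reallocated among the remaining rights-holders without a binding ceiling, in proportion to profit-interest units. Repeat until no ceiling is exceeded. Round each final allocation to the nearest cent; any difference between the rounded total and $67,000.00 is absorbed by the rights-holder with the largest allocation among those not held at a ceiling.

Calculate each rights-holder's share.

Chaudhri: $3,551.72 | Orozco: $17,758.62 | Ibarra: $8,879.31 | Vance: $15,500.00 | Okafor: $21,310.35

Total profit-interest units = 47.
Proportional shares (ignoring caps): Chaudhri 2,851.0638; Orozco 14,255.3191; Ibarra 7,127.6596; Vance 25,659.5745; Okafor 17,106.3830.
Cap binds for Vance ($15,500.00); balance $51,500.00 reallocated over remaining profit-interest units 29.
Remaining shares: Chaudhri 3,551.7241 → $3,551.72; Orozco 17,758.6207 → $17,758.62; Ibarra 8,879.3103 → $8,879.31; Okafor 21,310.3448 → $21,310.34.
Rounding difference +$0.01 applied to Okafor → $21,310.35.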